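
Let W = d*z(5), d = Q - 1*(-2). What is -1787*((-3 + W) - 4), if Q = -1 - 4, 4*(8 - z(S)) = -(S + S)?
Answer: 137599/2 ≈ 68800.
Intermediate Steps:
z(S) = 8 + S/2 (z(S) = 8 - (-1)*(S + S)/4 = 8 - (-1)*2*S/4 = 8 - (-1)*S/2 = 8 + S/2)
Q = -5
d = -3 (d = -5 - 1*(-2) = -5 + 2 = -3)
W = -63/2 (W = -3*(8 + (½)*5) = -3*(8 + 5/2) = -3*21/2 = -63/2 ≈ -31.500)
-1787*((-3 + W) - 4) = -1787*((-3 - 63/2) - 4) = -1787*(-69/2 - 4) = -1787*(-77/2) = 137599/2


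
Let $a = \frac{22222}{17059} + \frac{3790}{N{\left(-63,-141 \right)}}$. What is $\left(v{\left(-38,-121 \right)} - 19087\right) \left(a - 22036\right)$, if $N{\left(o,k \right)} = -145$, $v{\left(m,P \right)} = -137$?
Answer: $\frac{209805697005120}{494711} \approx 4.241 \cdot 10^{8}$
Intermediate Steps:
$a = - \frac{12286284}{494711}$ ($a = \frac{22222}{17059} + \frac{3790}{-145} = 22222 \cdot \frac{1}{17059} + 3790 \left(- \frac{1}{145}\right) = \frac{22222}{17059} - \frac{758}{29} = - \frac{12286284}{494711} \approx -24.835$)
$\left(v{\left(-38,-121 \right)} - 19087\right) \left(a - 22036\right) = \left(-137 - 19087\right) \left(- \frac{12286284}{494711} - 22036\right) = - 19224 \left(- \frac{12286284}{494711} - 22036\right) = \left(-19224\right) \left(- \frac{10913737880}{494711}\right) = \frac{209805697005120}{494711}$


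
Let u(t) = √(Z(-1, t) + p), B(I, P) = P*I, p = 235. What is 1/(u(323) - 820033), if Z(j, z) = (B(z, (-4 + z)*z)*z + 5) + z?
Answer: -820033/661704373353 - 2*√2687436934/661704373353 ≈ -1.3960e-6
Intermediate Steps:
B(I, P) = I*P
Z(j, z) = 5 + z + z³*(-4 + z) (Z(j, z) = ((z*((-4 + z)*z))*z + 5) + z = ((z*(z*(-4 + z)))*z + 5) + z = ((z²*(-4 + z))*z + 5) + z = (z³*(-4 + z) + 5) + z = (5 + z³*(-4 + z)) + z = 5 + z + z³*(-4 + z))
u(t) = √(240 + t + t³*(-4 + t)) (u(t) = √((5 + t + t³*(-4 + t)) + 235) = √(240 + t + t³*(-4 + t)))
1/(u(323) - 820033) = 1/(√(240 + 323 + 323³*(-4 + 323)) - 820033) = 1/(√(240 + 323 + 33698267*319) - 820033) = 1/(√(240 + 323 + 10749747173) - 820033) = 1/(√10749747736 - 820033) = 1/(2*√2687436934 - 820033) = 1/(-820033 + 2*√2687436934)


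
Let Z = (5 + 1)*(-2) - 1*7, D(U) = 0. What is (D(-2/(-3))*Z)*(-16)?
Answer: 0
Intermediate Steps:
Z = -19 (Z = 6*(-2) - 7 = -12 - 7 = -19)
(D(-2/(-3))*Z)*(-16) = (0*(-19))*(-16) = 0*(-16) = 0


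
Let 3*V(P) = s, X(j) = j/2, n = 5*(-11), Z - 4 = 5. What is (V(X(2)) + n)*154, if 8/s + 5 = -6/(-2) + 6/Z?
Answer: -8778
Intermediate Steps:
Z = 9 (Z = 4 + 5 = 9)
n = -55
X(j) = j/2 (X(j) = j*(1/2) = j/2)
s = -6 (s = 8/(-5 + (-6/(-2) + 6/9)) = 8/(-5 + (-6*(-1/2) + 6*(1/9))) = 8/(-5 + (3 + 2/3)) = 8/(-5 + 11/3) = 8/(-4/3) = 8*(-3/4) = -6)
V(P) = -2 (V(P) = (1/3)*(-6) = -2)
(V(X(2)) + n)*154 = (-2 - 55)*154 = -57*154 = -8778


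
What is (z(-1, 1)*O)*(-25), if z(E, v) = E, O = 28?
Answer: 700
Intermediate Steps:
(z(-1, 1)*O)*(-25) = -1*28*(-25) = -28*(-25) = 700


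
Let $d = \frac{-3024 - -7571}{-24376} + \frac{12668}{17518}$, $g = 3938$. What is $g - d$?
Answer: $\frac{840685383781}{213509384} \approx 3937.5$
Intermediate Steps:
$d = \frac{114570411}{213509384}$ ($d = \left(-3024 + 7571\right) \left(- \frac{1}{24376}\right) + 12668 \cdot \frac{1}{17518} = 4547 \left(- \frac{1}{24376}\right) + \frac{6334}{8759} = - \frac{4547}{24376} + \frac{6334}{8759} = \frac{114570411}{213509384} \approx 0.53661$)
$g - d = 3938 - \frac{114570411}{213509384} = \frac{840685383781}{213509384}$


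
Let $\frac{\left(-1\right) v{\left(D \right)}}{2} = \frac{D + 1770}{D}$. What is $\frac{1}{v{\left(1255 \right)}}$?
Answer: $- \frac{251}{1210} \approx -0.20744$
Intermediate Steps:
$v{\left(D \right)} = - \frac{2 \left(1770 + D\right)}{D}$ ($v{\left(D \right)} = - 2 \frac{D + 1770}{D} = - 2 \frac{1770 + D}{D} = - \frac{2 \left(1770 + D\right)}{D}$)
$\frac{1}{v{\left(1255 \right)}} = \frac{1}{-2 - \frac{3540}{1255}} = \frac{1}{-2 - \frac{708}{251}} = \frac{1}{- \frac{1210}{251}} = - \frac{251}{1210}$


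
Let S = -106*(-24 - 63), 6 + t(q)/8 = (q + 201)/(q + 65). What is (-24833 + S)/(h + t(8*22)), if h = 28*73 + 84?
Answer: -3762251/504296 ≈ -7.4604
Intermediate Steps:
t(q) = -48 + 8*(201 + q)/(65 + q) (t(q) = -48 + 8*((q + 201)/(q + 65)) = -48 + 8*((201 + q)/(65 + q)) = -48 + 8*(201 + q)/(65 + q))
h = 2128 (h = 2044 + 84 = 2128)
S = 9222 (S = -106*(-87) = 9222)
(-24833 + S)/(h + t(8*22)) = (-24833 + 9222)/(2128 + 8*(-189 - 40*22)/(65 + 8*22)) = -15611/(2128 + 8*(-189 - 5*176)/(65 + 176)) = -15611/(2128 + 8*(-189 - 880)/241) = -15611/(2128 + 8*(1/241)*(-1069)) = -15611/(2128 - 8552/241) = -15611/504296/241 = -15611*241/504296 = -3762251/504296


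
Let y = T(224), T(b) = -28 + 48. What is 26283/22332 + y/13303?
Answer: 116696463/99027532 ≈ 1.1784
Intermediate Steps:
T(b) = 20
y = 20
26283/22332 + y/13303 = 26283/22332 + 20/13303 = 26283*(1/22332) + 20*(1/13303) = 8761/7444 + 20/13303 = 116696463/99027532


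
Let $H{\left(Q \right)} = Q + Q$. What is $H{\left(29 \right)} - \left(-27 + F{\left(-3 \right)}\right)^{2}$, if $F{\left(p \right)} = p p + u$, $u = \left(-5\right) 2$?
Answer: $-726$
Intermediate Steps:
$u = -10$
$F{\left(p \right)} = -10 + p^{2}$ ($F{\left(p \right)} = p p - 10 = p^{2} - 10 = -10 + p^{2}$)
$H{\left(Q \right)} = 2 Q$
$H{\left(29 \right)} - \left(-27 + F{\left(-3 \right)}\right)^{2} = 2 \cdot 29 - \left(-27 - \left(10 - \left(-3\right)^{2}\right)\right)^{2} = 58 - \left(-27 + \left(-10 + 9\right)\right)^{2} = 58 - \left(-27 - 1\right)^{2} = 58 - \left(-28\right)^{2} = 58 - 784 = -726$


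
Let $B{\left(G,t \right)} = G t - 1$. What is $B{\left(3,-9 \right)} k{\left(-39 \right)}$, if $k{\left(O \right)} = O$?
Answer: $1092$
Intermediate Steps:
$B{\left(G,t \right)} = -1 + G t$
$B{\left(3,-9 \right)} k{\left(-39 \right)} = \left(-1 + 3 \left(-9\right)\right) \left(-39\right) = \left(-1 - 27\right) \left(-39\right) = \left(-28\right) \left(-39\right) = 1092$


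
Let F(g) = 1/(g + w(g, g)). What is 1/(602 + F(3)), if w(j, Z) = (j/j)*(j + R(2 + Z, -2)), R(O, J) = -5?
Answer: 1/603 ≈ 0.0016584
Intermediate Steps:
w(j, Z) = -5 + j (w(j, Z) = (j/j)*(j - 5) = 1*(-5 + j) = -5 + j)
F(g) = 1/(-5 + 2*g) (F(g) = 1/(g + (-5 + g)) = 1/(-5 + 2*g))
1/(602 + F(3)) = 1/(602 + 1/(-5 + 2*3)) = 1/(602 + 1/(-5 + 6)) = 1/(602 + 1/1) = 1/(602 + 1) = 1/603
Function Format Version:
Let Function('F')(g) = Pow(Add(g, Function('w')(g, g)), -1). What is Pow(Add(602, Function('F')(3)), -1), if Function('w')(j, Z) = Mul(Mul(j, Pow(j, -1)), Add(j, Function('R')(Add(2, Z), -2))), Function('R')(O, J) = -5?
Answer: Rational(1, 603) ≈ 0.0016584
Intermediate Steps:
Function('w')(j, Z) = Add(-5, j) (Function('w')(j, Z) = Mul(Mul(j, Pow(j, -1)), Add(j, -5)) = Mul(1, Add(-5, j)) = Add(-5, j))
Function('F')(g) = Pow(Add(-5, Mul(2, g)), -1) (Function('F')(g) = Pow(Add(g, Add(-5, g)), -1) = Pow(Add(-5, Mul(2, g)), -1))
Pow(Add(602, Function('F')(3)), -1) = Pow(Add(602, Pow(Add(-5, Mul(2, 3)), -1)), -1) = Pow(Add(602, Pow(Add(-5, 6), -1)), -1) = Pow(Add(602, Pow(1, -1)), -1) = Pow(Add(602, 1), -1) = Pow(603, -1) = Rational(1, 603)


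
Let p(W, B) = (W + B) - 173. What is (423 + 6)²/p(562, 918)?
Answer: 184041/1307 ≈ 140.81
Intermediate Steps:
p(W, B) = -173 + B + W (p(W, B) = (B + W) - 173 = -173 + B + W)
(423 + 6)²/p(562, 918) = (423 + 6)²/(-173 + 918 + 562) = 429²/1307 = 184041*(1/1307) = 184041/1307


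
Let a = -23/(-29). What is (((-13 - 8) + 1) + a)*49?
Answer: -27293/29 ≈ -941.14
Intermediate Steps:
a = 23/29 (a = -23*(-1/29) = 23/29 ≈ 0.79310)
(((-13 - 8) + 1) + a)*49 = (((-13 - 8) + 1) + 23/29)*49 = ((-21 + 1) + 23/29)*49 = (-20 + 23/29)*49 = -557/29*49 = -27293/29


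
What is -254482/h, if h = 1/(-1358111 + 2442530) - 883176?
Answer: 275965115958/957732834743 ≈ 0.28814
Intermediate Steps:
h = -957732834743/1084419 (h = 1/1084419 - 883176 = -957732834743/1084419 ≈ -8.8318e+5)
-254482/h = -254482/(-957732834743/1084419) = -254482*(-1084419/957732834743) = 275965115958/957732834743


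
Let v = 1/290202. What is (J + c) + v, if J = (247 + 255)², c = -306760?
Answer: -15890300711/290202 ≈ -54756.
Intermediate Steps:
v = 1/290202 ≈ 3.4459e-6
J = 252004 (J = 502² = 252004)
(J + c) + v = (252004 - 306760) + 1/290202 = -54756 + 1/290202 = -15890300711/290202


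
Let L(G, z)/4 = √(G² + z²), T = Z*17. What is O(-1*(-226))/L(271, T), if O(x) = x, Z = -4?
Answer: 113*√78065/156130 ≈ 0.20222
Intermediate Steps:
T = -68 (T = -4*17 = -68)
L(G, z) = 4*√(G² + z²)
O(-1*(-226))/L(271, T) = (-1*(-226))/((4*√(271² + (-68)²))) = 226/((4*√(73441 + 4624))) = 226/((4*√78065)) = 226*(√78065/312260) = 113*√78065/156130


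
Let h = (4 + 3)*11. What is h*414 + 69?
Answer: 31947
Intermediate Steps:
h = 77 (h = 7*11 = 77)
h*414 + 69 = 77*414 + 69 = 31878 + 69 = 31947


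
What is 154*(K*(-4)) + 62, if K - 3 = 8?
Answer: -6714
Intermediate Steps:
K = 11 (K = 3 + 8 = 11)
154*(K*(-4)) + 62 = 154*(11*(-4)) + 62 = 154*(-44) + 62 = -6776 + 62 = -6714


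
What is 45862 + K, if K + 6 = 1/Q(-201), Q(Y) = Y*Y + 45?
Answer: 1854691777/40446 ≈ 45856.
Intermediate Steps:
Q(Y) = 45 + Y**2 (Q(Y) = Y**2 + 45 = 45 + Y**2)
K = -242675/40446 (K = -6 + 1/(45 + (-201)**2) = -6 + 1/(45 + 40401) = -6 + 1/40446 = -242675/40446 ≈ -6.0000)
45862 + K = 45862 - 242675/40446 = 1854691777/40446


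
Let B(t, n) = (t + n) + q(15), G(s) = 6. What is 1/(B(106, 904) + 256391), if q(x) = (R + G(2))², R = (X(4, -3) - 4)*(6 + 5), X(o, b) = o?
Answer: 1/257437 ≈ 3.8844e-6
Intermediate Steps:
R = 0 (R = (4 - 4)*(6 + 5) = 0*11 = 0)
q(x) = 36 (q(x) = (0 + 6)² = 6² = 36)
B(t, n) = 36 + n + t (B(t, n) = (t + n) + 36 = (n + t) + 36 = 36 + n + t)
1/(B(106, 904) + 256391) = 1/((36 + 904 + 106) + 256391) = 1/(1046 + 256391) = 1/257437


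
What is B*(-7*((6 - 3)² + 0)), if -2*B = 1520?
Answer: 47880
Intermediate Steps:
B = -760 (B = -½*1520 = -760)
B*(-7*((6 - 3)² + 0)) = -(-5320)*((6 - 3)² + 0) = -(-5320)*(3² + 0) = -(-5320)*(9 + 0) = -(-5320)*9 = -760*(-63) = 47880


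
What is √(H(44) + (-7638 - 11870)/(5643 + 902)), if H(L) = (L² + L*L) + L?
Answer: 2*√41905527510/6545 ≈ 62.554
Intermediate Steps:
H(L) = L + 2*L² (H(L) = (L² + L²) + L = 2*L² + L = L + 2*L²)
√(H(44) + (-7638 - 11870)/(5643 + 902)) = √(44*(1 + 2*44) + (-7638 - 11870)/(5643 + 902)) = √(44*(1 + 88) - 19508/6545) = √(44*89 - 19508*1/6545) = √(3916 - 19508/6545) = √(25610712/6545) = 2*√41905527510/6545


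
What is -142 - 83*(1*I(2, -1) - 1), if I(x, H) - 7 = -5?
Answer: -225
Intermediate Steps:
I(x, H) = 2 (I(x, H) = 7 - 5 = 2)
-142 - 83*(1*I(2, -1) - 1) = -142 - 83*(1*2 - 1) = -142 - 83*(2 - 1) = -142 - 83*1 = -142 - 83 = -225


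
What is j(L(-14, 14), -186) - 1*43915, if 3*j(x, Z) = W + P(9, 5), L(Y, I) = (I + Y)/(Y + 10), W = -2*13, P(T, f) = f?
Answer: -43922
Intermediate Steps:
W = -26
L(Y, I) = (I + Y)/(10 + Y)
j(x, Z) = -7 (j(x, Z) = (-26 + 5)/3 = (⅓)*(-21) = -7)
j(L(-14, 14), -186) - 1*43915 = -7 - 1*43915 = -7 - 43915 = -43922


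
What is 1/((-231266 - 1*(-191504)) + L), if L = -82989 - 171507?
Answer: -1/294258 ≈ -3.3984e-6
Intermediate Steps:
L = -254496
1/((-231266 - 1*(-191504)) + L) = 1/((-231266 - 1*(-191504)) - 254496) = 1/((-231266 + 191504) - 254496) = 1/(-39762 - 254496) = 1/(-294258) = -1/294258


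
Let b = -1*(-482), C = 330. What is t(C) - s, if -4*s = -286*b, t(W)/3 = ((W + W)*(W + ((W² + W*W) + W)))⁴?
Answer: 1296536400448642578720844799965537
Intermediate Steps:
b = 482
t(W) = 48*W⁴*(2*W + 2*W²)⁴ (t(W) = 3*((W + W)*(W + ((W² + W*W) + W)))⁴ = 3*((2*W)*(W + ((W² + W²) + W)))⁴ = 3*((2*W)*(W + (2*W² + W)))⁴ = 3*((2*W)*(W + (W + 2*W²)))⁴ = 3*((2*W)*(2*W + 2*W²))⁴ = 3*(2*W*(2*W + 2*W²))⁴ = 3*(16*W⁴*(2*W + 2*W²)⁴) = 48*W⁴*(2*W + 2*W²)⁴)
s = 34463 (s = -(-143)*482/2 = -¼*(-137852) = 34463)
t(C) - s = 768*330⁸*(1 + 330)⁴ - 1*34463 = 768*140640861824100000000*331⁴ - 34463 = 768*140640861824100000000*12003612721 - 34463 = 1296536400448642578720844800000000 - 34463 = 1296536400448642578720844799965537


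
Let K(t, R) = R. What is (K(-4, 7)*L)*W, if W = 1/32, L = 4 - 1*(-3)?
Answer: 49/32 ≈ 1.5313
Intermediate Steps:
L = 7 (L = 4 + 3 = 7)
W = 1/32 ≈ 0.031250
(K(-4, 7)*L)*W = (7*7)*(1/32) = 49*(1/32) = 49/32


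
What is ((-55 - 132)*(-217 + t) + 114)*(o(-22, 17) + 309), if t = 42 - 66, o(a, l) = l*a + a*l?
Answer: -19834459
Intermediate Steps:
o(a, l) = 2*a*l (o(a, l) = a*l + a*l = 2*a*l)
t = -24
((-55 - 132)*(-217 + t) + 114)*(o(-22, 17) + 309) = ((-55 - 132)*(-217 - 24) + 114)*(2*(-22)*17 + 309) = (-187*(-241) + 114)*(-748 + 309) = (45067 + 114)*(-439) = 45181*(-439) = -19834459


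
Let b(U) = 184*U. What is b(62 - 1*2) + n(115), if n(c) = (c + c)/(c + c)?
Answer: 11041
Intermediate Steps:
n(c) = 1 (n(c) = (2*c)/((2*c)) = (2*c)*(1/(2*c)) = 1)
b(62 - 1*2) + n(115) = 184*(62 - 1*2) + 1 = 184*(62 - 2) + 1 = 184*60 + 1 = 11040 + 1 = 11041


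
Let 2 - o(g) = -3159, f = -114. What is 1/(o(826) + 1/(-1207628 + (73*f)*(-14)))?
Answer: 1091120/3449030319 ≈ 0.00031636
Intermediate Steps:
o(g) = 3161 (o(g) = 2 - 1*(-3159) = 2 + 3159 = 3161)
1/(o(826) + 1/(-1207628 + (73*f)*(-14))) = 1/(3161 + 1/(-1207628 + (73*(-114))*(-14))) = 1/(3161 + 1/(-1207628 - 8322*(-14))) = 1/(3161 + 1/(-1207628 + 116508)) = 1/(3161 + 1/(-1091120)) = 1/(3161 - 1/1091120) = 1/(3449030319/1091120) = 1091120/3449030319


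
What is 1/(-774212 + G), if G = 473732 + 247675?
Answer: -1/52805 ≈ -1.8938e-5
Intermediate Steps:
G = 721407
1/(-774212 + G) = 1/(-774212 + 721407) = 1/(-52805) = -1/52805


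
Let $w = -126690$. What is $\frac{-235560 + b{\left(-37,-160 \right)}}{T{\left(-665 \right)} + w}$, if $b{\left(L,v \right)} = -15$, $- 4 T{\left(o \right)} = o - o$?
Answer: $\frac{15705}{8446} \approx 1.8595$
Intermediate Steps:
$T{\left(o \right)} = 0$ ($T{\left(o \right)} = - \frac{o - o}{4} = \left(- \frac{1}{4}\right) 0 = 0$)
$\frac{-235560 + b{\left(-37,-160 \right)}}{T{\left(-665 \right)} + w} = \frac{-235560 - 15}{0 - 126690} = - \frac{235575}{-126690} = \left(-235575\right) \left(- \frac{1}{126690}\right) = \frac{15705}{8446}$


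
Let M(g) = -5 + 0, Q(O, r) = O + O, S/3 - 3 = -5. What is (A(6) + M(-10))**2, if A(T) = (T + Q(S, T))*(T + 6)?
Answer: 5929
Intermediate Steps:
S = -6 (S = 9 + 3*(-5) = 9 - 15 = -6)
Q(O, r) = 2*O
M(g) = -5
A(T) = (-12 + T)*(6 + T) (A(T) = (T + 2*(-6))*(T + 6) = (T - 12)*(6 + T) = (-12 + T)*(6 + T))
(A(6) + M(-10))**2 = ((-72 + 6**2 - 6*6) - 5)**2 = ((-72 + 36 - 36) - 5)**2 = (-72 - 5)**2 = (-77)**2 = 5929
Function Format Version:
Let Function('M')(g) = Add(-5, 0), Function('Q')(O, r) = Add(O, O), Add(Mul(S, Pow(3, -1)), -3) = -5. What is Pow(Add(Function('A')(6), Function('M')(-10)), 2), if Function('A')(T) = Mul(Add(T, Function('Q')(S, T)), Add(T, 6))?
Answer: 5929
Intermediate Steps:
S = -6 (S = Add(9, Mul(3, -5)) = Add(9, -15) = -6)
Function('Q')(O, r) = Mul(2, O)
Function('M')(g) = -5
Function('A')(T) = Mul(Add(-12, T), Add(6, T)) (Function('A')(T) = Mul(Add(T, Mul(2, -6)), Add(T, 6)) = Mul(Add(T, -12), Add(6, T)) = Mul(Add(-12, T), Add(6, T)))
Pow(Add(Function('A')(6), Function('M')(-10)), 2) = Pow(Add(Add(-72, Pow(6, 2), Mul(-6, 6)), -5), 2) = Pow(Add(Add(-72, 36, -36), -5), 2) = Pow(Add(-72, -5), 2) = Pow(-77, 2) = 5929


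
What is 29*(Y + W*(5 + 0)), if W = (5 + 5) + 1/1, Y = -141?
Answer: -2494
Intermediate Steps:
W = 11 (W = 10 + 1 = 11)
29*(Y + W*(5 + 0)) = 29*(-141 + 11*(5 + 0)) = 29*(-141 + 11*5) = 29*(-141 + 55) = 29*(-86) = -2494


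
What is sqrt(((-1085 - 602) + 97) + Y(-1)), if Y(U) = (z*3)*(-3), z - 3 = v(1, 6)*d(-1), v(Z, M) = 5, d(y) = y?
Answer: 2*I*sqrt(393) ≈ 39.648*I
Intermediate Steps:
z = -2 (z = 3 + 5*(-1) = 3 - 5 = -2)
Y(U) = 18 (Y(U) = -2*3*(-3) = -6*(-3) = 18)
sqrt(((-1085 - 602) + 97) + Y(-1)) = sqrt(((-1085 - 602) + 97) + 18) = sqrt((-1687 + 97) + 18) = sqrt(-1590 + 18) = sqrt(-1572) = 2*I*sqrt(393)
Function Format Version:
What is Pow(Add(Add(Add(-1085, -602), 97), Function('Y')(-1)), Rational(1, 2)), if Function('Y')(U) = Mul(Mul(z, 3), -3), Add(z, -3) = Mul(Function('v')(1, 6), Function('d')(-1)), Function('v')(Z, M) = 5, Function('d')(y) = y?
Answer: Mul(2, I, Pow(393, Rational(1, 2))) ≈ Mul(39.648, I)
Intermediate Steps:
z = -2 (z = Add(3, Mul(5, -1)) = Add(3, -5) = -2)
Function('Y')(U) = 18 (Function('Y')(U) = Mul(Mul(-2, 3), -3) = Mul(-6, -3) = 18)
Pow(Add(Add(Add(-1085, -602), 97), Function('Y')(-1)), Rational(1, 2)) = Pow(Add(Add(Add(-1085, -602), 97), 18), Rational(1, 2)) = Pow(Add(Add(-1687, 97), 18), Rational(1, 2)) = Pow(Add(-1590, 18), Rational(1, 2)) = Pow(-1572, Rational(1, 2)) = Mul(2, I, Pow(393, Rational(1, 2)))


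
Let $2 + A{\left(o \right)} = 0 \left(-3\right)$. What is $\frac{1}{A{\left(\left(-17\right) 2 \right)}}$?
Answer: $- \frac{1}{2} \approx -0.5$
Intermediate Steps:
$A{\left(o \right)} = -2$ ($A{\left(o \right)} = -2 + 0 \left(-3\right) = -2 + 0 = -2$)
$\frac{1}{A{\left(\left(-17\right) 2 \right)}} = \frac{1}{-2} = - \frac{1}{2}$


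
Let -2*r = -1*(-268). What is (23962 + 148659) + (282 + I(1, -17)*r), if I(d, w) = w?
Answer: 175181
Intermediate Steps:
r = -134 (r = -(-1)*(-268)/2 = -1/2*268 = -134)
(23962 + 148659) + (282 + I(1, -17)*r) = (23962 + 148659) + (282 - 17*(-134)) = 172621 + (282 + 2278) = 172621 + 2560 = 175181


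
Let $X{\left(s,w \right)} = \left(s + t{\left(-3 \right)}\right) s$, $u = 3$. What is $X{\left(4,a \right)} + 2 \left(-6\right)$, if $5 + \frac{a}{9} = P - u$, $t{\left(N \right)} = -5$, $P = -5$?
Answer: $-16$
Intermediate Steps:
$a = -117$ ($a = -45 + 9 \left(-5 - 3\right) = -45 + 9 \left(-8\right) = -45 - 72 = -117$)
$X{\left(s,w \right)} = s \left(-5 + s\right)$ ($X{\left(s,w \right)} = \left(s - 5\right) s = \left(-5 + s\right) s = s \left(-5 + s\right)$)
$X{\left(4,a \right)} + 2 \left(-6\right) = 4 \left(-5 + 4\right) + 2 \left(-6\right) = 4 \left(-1\right) - 12 = -4 - 12 = -16$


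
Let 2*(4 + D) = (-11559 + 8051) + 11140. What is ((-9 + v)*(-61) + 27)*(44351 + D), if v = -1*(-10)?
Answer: -1637542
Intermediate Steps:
v = 10
D = 3812 (D = -4 + ((-11559 + 8051) + 11140)/2 = -4 + (-3508 + 11140)/2 = -4 + (1/2)*7632 = -4 + 3816 = 3812)
((-9 + v)*(-61) + 27)*(44351 + D) = ((-9 + 10)*(-61) + 27)*(44351 + 3812) = (1*(-61) + 27)*48163 = (-61 + 27)*48163 = -34*48163 = -1637542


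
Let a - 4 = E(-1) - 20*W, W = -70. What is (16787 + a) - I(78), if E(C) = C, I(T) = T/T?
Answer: 18189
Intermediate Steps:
I(T) = 1
a = 1403 (a = 4 + (-1 - 20*(-70)) = 4 + (-1 + 1400) = 4 + 1399 = 1403)
(16787 + a) - I(78) = (16787 + 1403) - 1*1 = 18190 - 1 = 18189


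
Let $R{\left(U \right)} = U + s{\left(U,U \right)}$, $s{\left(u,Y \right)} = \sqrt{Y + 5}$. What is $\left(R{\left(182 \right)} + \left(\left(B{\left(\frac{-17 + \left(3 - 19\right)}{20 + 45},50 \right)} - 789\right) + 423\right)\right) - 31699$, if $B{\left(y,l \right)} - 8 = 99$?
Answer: $-31776 + \sqrt{187} \approx -31762.0$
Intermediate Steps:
$s{\left(u,Y \right)} = \sqrt{5 + Y}$
$R{\left(U \right)} = U + \sqrt{5 + U}$
$B{\left(y,l \right)} = 107$ ($B{\left(y,l \right)} = 8 + 99 = 107$)
$\left(R{\left(182 \right)} + \left(\left(B{\left(\frac{-17 + \left(3 - 19\right)}{20 + 45},50 \right)} - 789\right) + 423\right)\right) - 31699 = \left(\left(182 + \sqrt{5 + 182}\right) + \left(\left(107 - 789\right) + 423\right)\right) - 31699 = \left(\left(182 + \sqrt{187}\right) + \left(-682 + 423\right)\right) - 31699 = \left(\left(182 + \sqrt{187}\right) - 259\right) - 31699 = \left(-77 + \sqrt{187}\right) - 31699 = -31776 + \sqrt{187}$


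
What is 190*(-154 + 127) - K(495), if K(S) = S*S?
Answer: -250155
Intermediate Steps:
K(S) = S²
190*(-154 + 127) - K(495) = 190*(-154 + 127) - 1*495² = 190*(-27) - 1*245025 = -5130 - 245025 = -250155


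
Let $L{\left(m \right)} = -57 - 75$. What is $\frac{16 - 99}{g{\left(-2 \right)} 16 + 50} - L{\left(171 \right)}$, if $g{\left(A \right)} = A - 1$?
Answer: $\frac{181}{2} \approx 90.5$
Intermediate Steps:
$g{\left(A \right)} = -1 + A$
$L{\left(m \right)} = -132$
$\frac{16 - 99}{g{\left(-2 \right)} 16 + 50} - L{\left(171 \right)} = \frac{16 - 99}{\left(-1 - 2\right) 16 + 50} - -132 = \frac{1}{\left(-3\right) 16 + 50} \left(-83\right) + 132 = \frac{1}{-48 + 50} \left(-83\right) + 132 = \frac{1}{2} \left(-83\right) + 132 = - \frac{83}{2} + 132 = \frac{181}{2}$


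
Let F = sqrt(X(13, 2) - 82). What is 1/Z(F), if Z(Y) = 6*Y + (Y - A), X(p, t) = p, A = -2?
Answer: 2/3385 - 7*I*sqrt(69)/3385 ≈ 0.00059084 - 0.017178*I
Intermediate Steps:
F = I*sqrt(69) (F = sqrt(13 - 82) = sqrt(-69) = I*sqrt(69) ≈ 8.3066*I)
Z(Y) = 2 + 7*Y (Z(Y) = 6*Y + (Y - 1*(-2)) = 6*Y + (Y + 2) = 6*Y + (2 + Y) = 2 + 7*Y)
1/Z(F) = 1/(2 + 7*(I*sqrt(69))) = 1/(2 + 7*I*sqrt(69))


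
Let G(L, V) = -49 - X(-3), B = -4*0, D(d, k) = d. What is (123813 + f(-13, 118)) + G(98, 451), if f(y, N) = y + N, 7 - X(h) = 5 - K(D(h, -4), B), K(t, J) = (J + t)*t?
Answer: 123858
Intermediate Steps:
B = 0
K(t, J) = t*(J + t)
X(h) = 2 + h² (X(h) = 7 - (5 - h*(0 + h)) = 7 - (5 - h*h) = 7 - (5 - h²) = 7 + (-5 + h²) = 2 + h²)
G(L, V) = -60 (G(L, V) = -49 - (2 + (-3)²) = -49 - (2 + 9) = -49 - 1*11 = -49 - 11 = -60)
f(y, N) = N + y
(123813 + f(-13, 118)) + G(98, 451) = (123813 + (118 - 13)) - 60 = (123813 + 105) - 60 = 123918 - 60 = 123858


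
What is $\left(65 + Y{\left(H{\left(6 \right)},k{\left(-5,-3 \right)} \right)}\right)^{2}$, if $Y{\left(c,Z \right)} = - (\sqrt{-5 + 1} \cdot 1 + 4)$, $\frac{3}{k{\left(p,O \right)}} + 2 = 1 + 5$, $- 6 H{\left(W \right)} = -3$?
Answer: $3717 - 244 i \approx 3717.0 - 244.0 i$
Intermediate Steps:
$H{\left(W \right)} = \frac{1}{2}$ ($H{\left(W \right)} = \left(- \frac{1}{6}\right) \left(-3\right) = \frac{1}{2}$)
$k{\left(p,O \right)} = \frac{3}{4}$ ($k{\left(p,O \right)} = \frac{3}{-2 + \left(1 + 5\right)} = \frac{3}{-2 + 6} = \frac{3}{4}$)
$Y{\left(c,Z \right)} = -4 - 2 i$ ($Y{\left(c,Z \right)} = - (\sqrt{-4} \cdot 1 + 4) = - (2 i 1 + 4) = - (2 i + 4) = - (4 + 2 i) = -4 - 2 i$)
$\left(65 + Y{\left(H{\left(6 \right)},k{\left(-5,-3 \right)} \right)}\right)^{2} = \left(65 - \left(4 + 2 i\right)\right)^{2} = \left(61 - 2 i\right)^{2}$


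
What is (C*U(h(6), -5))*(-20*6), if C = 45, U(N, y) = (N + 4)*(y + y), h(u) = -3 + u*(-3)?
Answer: -918000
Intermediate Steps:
h(u) = -3 - 3*u
U(N, y) = 2*y*(4 + N) (U(N, y) = (4 + N)*(2*y) = 2*y*(4 + N))
(C*U(h(6), -5))*(-20*6) = (45*(2*(-5)*(4 + (-3 - 3*6))))*(-20*6) = (45*(2*(-5)*(4 + (-3 - 18))))*(-120) = (45*(2*(-5)*(4 - 21)))*(-120) = (45*(2*(-5)*(-17)))*(-120) = (45*170)*(-120) = 7650*(-120) = -918000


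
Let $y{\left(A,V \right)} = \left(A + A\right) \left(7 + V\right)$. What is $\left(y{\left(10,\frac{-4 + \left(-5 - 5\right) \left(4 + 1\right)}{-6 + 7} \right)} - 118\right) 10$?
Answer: $-10580$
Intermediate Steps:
$y{\left(A,V \right)} = 2 A \left(7 + V\right)$
$\left(y{\left(10,\frac{-4 + \left(-5 - 5\right) \left(4 + 1\right)}{-6 + 7} \right)} - 118\right) 10 = \left(2 \cdot 10 \left(7 + \frac{-4 + \left(-5 - 5\right) \left(4 + 1\right)}{-6 + 7}\right) - 118\right) 10 = \left(2 \cdot 10 \left(7 + \frac{-4 - 50}{1}\right) - 118\right) 10 = \left(2 \cdot 10 \left(7 + \left(-4 - 50\right) 1\right) - 118\right) 10 = \left(2 \cdot 10 \left(7 - 54\right) - 118\right) 10 = \left(2 \cdot 10 \left(-47\right) - 118\right) 10 = \left(-940 - 118\right) 10 = \left(-1058\right) 10 = -10580$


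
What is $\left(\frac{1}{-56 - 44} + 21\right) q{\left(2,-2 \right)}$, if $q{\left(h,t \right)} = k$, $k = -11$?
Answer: $- \frac{23089}{100} \approx -230.89$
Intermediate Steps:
$q{\left(h,t \right)} = -11$
$\left(\frac{1}{-56 - 44} + 21\right) q{\left(2,-2 \right)} = \left(\frac{1}{-56 - 44} + 21\right) \left(-11\right) = \left(\frac{1}{-100} + 21\right) \left(-11\right) = \left(- \frac{1}{100} + 21\right) \left(-11\right) = \frac{2099}{100} \left(-11\right) = - \frac{23089}{100}$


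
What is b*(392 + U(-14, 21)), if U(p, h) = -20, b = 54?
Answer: 20088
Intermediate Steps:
b*(392 + U(-14, 21)) = 54*(392 - 20) = 54*372 = 20088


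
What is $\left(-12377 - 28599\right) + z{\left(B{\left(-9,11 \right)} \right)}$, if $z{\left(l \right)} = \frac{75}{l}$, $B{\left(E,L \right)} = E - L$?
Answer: $- \frac{163919}{4} \approx -40980.0$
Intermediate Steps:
$\left(-12377 - 28599\right) + z{\left(B{\left(-9,11 \right)} \right)} = \left(-12377 - 28599\right) + \frac{75}{-9 - 11} = -40976 + \frac{75}{-9 - 11} = -40976 + \frac{75}{-20} = -40976 + 75 \left(- \frac{1}{20}\right) = -40976 - \frac{15}{4} = - \frac{163919}{4}$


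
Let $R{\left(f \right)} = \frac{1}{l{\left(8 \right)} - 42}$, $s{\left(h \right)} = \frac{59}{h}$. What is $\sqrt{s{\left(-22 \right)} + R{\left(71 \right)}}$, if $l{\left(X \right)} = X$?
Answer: $\frac{13 i \sqrt{561}}{187} \approx 1.6466 i$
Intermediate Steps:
$R{\left(f \right)} = - \frac{1}{34}$ ($R{\left(f \right)} = \frac{1}{8 - 42} = \frac{1}{-34} = - \frac{1}{34}$)
$\sqrt{s{\left(-22 \right)} + R{\left(71 \right)}} = \sqrt{\frac{59}{-22} - \frac{1}{34}} = \sqrt{59 \left(- \frac{1}{22}\right) - \frac{1}{34}} = \sqrt{- \frac{59}{22} - \frac{1}{34}} = \sqrt{- \frac{507}{187}} = \frac{13 i \sqrt{561}}{187}$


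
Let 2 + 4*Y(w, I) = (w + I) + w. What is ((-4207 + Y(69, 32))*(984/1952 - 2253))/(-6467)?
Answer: -2289121485/1577948 ≈ -1450.7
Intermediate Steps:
Y(w, I) = -½ + w/2 + I/4 (Y(w, I) = -½ + ((w + I) + w)/4 = -½ + ((I + w) + w)/4 = -½ + (I + 2*w)/4 = -½ + (w/2 + I/4) = -½ + w/2 + I/4)
((-4207 + Y(69, 32))*(984/1952 - 2253))/(-6467) = ((-4207 + (-½ + (½)*69 + (¼)*32))*(984/1952 - 2253))/(-6467) = ((-4207 + (-½ + 69/2 + 8))*(984*(1/1952) - 2253))*(-1/6467) = ((-4207 + 42)*(123/244 - 2253))*(-1/6467) = -4165*(-549609/244)*(-1/6467) = (2289121485/244)*(-1/6467) = -2289121485/1577948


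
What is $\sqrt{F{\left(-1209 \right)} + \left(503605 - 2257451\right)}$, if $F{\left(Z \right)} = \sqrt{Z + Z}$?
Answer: $\sqrt{-1753846 + i \sqrt{2418}} \approx 0.02 + 1324.3 i$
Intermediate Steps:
$F{\left(Z \right)} = \sqrt{2} \sqrt{Z}$ ($F{\left(Z \right)} = \sqrt{2 Z} = \sqrt{2} \sqrt{Z}$)
$\sqrt{F{\left(-1209 \right)} + \left(503605 - 2257451\right)} = \sqrt{\sqrt{2} \sqrt{-1209} + \left(503605 - 2257451\right)} = \sqrt{\sqrt{2} i \sqrt{1209} + \left(503605 - 2257451\right)} = \sqrt{i \sqrt{2418} - 1753846} = \sqrt{-1753846 + i \sqrt{2418}}$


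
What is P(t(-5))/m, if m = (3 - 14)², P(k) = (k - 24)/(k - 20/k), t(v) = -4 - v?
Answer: 23/2299 ≈ 0.010004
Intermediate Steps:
P(k) = (-24 + k)/(k - 20/k)
m = 121 (m = (-11)² = 121)
P(t(-5))/m = ((-4 - 1*(-5))*(-24 + (-4 - 1*(-5)))/(-20 + (-4 - 1*(-5))²))/121 = ((-4 + 5)*(-24 + (-4 + 5))/(-20 + (-4 + 5)²))*(1/121) = (1*(-24 + 1)/(-20 + 1²))*(1/121) = (1*(-23)/(-20 + 1))*(1/121) = (1*(-23)/(-19))*(1/121) = (1*(-1/19)*(-23))*(1/121) = (23/19)*(1/121) = 23/2299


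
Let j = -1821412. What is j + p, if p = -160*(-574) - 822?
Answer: -1730394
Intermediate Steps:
p = 91018 (p = 91840 - 822 = 91018)
j + p = -1821412 + 91018 = -1730394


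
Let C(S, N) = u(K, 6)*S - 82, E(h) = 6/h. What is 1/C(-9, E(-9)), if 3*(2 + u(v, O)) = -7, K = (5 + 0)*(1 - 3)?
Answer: -1/43 ≈ -0.023256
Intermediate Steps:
K = -10 (K = 5*(-2) = -10)
u(v, O) = -13/3 (u(v, O) = -2 + (1/3)*(-7) = -2 - 7/3 = -13/3)
C(S, N) = -82 - 13*S/3 (C(S, N) = -13*S/3 - 82 = -82 - 13*S/3)
1/C(-9, E(-9)) = 1/(-82 - 13/3*(-9)) = 1/(-82 + 39) = 1/(-43) = -1/43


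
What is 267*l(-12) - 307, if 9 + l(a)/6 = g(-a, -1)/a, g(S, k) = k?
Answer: -29183/2 ≈ -14592.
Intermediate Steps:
l(a) = -54 - 6/a (l(a) = -54 + 6*(-1/a) = -54 - 6/a)
267*l(-12) - 307 = 267*(-54 - 6/(-12)) - 307 = 267*(-54 - 6*(-1/12)) - 307 = 267*(-54 + ½) - 307 = 267*(-107/2) - 307 = -28569/2 - 307 = -29183/2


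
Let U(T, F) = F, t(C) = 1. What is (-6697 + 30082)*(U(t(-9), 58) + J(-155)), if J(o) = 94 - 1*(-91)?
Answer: 5682555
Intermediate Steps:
J(o) = 185 (J(o) = 94 + 91 = 185)
(-6697 + 30082)*(U(t(-9), 58) + J(-155)) = (-6697 + 30082)*(58 + 185) = 23385*243 = 5682555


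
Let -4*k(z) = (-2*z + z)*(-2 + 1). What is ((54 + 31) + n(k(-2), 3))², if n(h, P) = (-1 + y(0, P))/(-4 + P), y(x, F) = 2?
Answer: 7056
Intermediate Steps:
k(z) = -z/4 (k(z) = -(-2*z + z)*(-2 + 1)/4 = -(-z)*(-1)/4 = -z/4)
n(h, P) = 1/(-4 + P) (n(h, P) = (-1 + 2)/(-4 + P) = 1/(-4 + P))
((54 + 31) + n(k(-2), 3))² = ((54 + 31) + 1/(-4 + 3))² = (85 + 1/(-1))² = (85 - 1)² = 84² = 7056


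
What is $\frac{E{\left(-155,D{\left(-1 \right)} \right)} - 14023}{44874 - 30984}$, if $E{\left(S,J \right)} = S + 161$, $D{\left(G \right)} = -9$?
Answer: $- \frac{14017}{13890} \approx -1.0091$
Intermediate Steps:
$E{\left(S,J \right)} = 161 + S$
$\frac{E{\left(-155,D{\left(-1 \right)} \right)} - 14023}{44874 - 30984} = \frac{\left(161 - 155\right) - 14023}{44874 - 30984} = \frac{6 - 14023}{13890} = \left(-14017\right) \frac{1}{13890} = - \frac{14017}{13890}$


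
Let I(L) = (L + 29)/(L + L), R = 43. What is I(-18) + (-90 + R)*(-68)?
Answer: 115045/36 ≈ 3195.7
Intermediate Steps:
I(L) = (29 + L)/(2*L) (I(L) = (29 + L)/((2*L)) = (29 + L)*(1/(2*L)) = (29 + L)/(2*L))
I(-18) + (-90 + R)*(-68) = (1/2)*(29 - 18)/(-18) + (-90 + 43)*(-68) = (1/2)*(-1/18)*11 - 47*(-68) = -11/36 + 3196 = 115045/36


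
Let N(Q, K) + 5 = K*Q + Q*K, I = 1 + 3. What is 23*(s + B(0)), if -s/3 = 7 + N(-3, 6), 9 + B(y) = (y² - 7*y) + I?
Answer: 2231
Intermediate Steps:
I = 4
B(y) = -5 + y² - 7*y (B(y) = -9 + ((y² - 7*y) + 4) = -9 + (4 + y² - 7*y) = -5 + y² - 7*y)
N(Q, K) = -5 + 2*K*Q (N(Q, K) = -5 + (K*Q + Q*K) = -5 + (K*Q + K*Q) = -5 + 2*K*Q)
s = 102 (s = -3*(7 + (-5 + 2*6*(-3))) = -3*(7 + (-5 - 36)) = -3*(7 - 41) = -3*(-34) = 102)
23*(s + B(0)) = 23*(102 + (-5 + 0² - 7*0)) = 23*(102 + (-5 + 0 + 0)) = 23*(102 - 5) = 23*97 = 2231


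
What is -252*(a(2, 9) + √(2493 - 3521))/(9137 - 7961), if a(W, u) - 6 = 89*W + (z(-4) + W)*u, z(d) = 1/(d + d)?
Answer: -4821/112 - 3*I*√257/7 ≈ -43.045 - 6.8705*I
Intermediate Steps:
z(d) = 1/(2*d)
a(W, u) = 6 + 89*W + u*(-⅛ + W) (a(W, u) = 6 + (89*W + ((½)/(-4) + W)*u) = 6 + (89*W + ((½)*(-¼) + W)*u) = 6 + (89*W + (-⅛ + W)*u) = 6 + (89*W + u*(-⅛ + W)) = 6 + 89*W + u*(-⅛ + W))
-252*(a(2, 9) + √(2493 - 3521))/(9137 - 7961) = -252*((6 + 89*2 - ⅛*9 + 2*9) + √(2493 - 3521))/(9137 - 7961) = -252*((6 + 178 - 9/8 + 18) + √(-1028))/1176 = -252*(1607/8 + 2*I*√257)/1176 = -252*(1607/9408 + I*√257/588) = -4821/112 - 3*I*√257/7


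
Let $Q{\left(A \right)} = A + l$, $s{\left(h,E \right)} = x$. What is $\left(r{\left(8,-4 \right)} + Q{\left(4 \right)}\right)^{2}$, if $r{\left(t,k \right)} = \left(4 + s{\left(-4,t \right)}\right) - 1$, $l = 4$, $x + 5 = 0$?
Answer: $36$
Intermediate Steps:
$x = -5$ ($x = -5 + 0 = -5$)
$s{\left(h,E \right)} = -5$
$r{\left(t,k \right)} = -2$ ($r{\left(t,k \right)} = \left(4 - 5\right) - 1 = -1 - 1 = -2$)
$Q{\left(A \right)} = 4 + A$ ($Q{\left(A \right)} = A + 4 = 4 + A$)
$\left(r{\left(8,-4 \right)} + Q{\left(4 \right)}\right)^{2} = \left(-2 + \left(4 + 4\right)\right)^{2} = \left(-2 + 8\right)^{2} = 6^{2} = 36$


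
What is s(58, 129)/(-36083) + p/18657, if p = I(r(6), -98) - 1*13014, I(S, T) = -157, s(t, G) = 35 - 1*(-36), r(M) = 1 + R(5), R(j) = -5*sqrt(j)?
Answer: -476573840/673200531 ≈ -0.70792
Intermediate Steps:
r(M) = 1 - 5*sqrt(5)
s(t, G) = 71 (s(t, G) = 35 + 36 = 71)
p = -13171 (p = -157 - 1*13014 = -157 - 13014 = -13171)
s(58, 129)/(-36083) + p/18657 = 71/(-36083) - 13171/18657 = 71*(-1/36083) - 13171*1/18657 = -71/36083 - 13171/18657 = -476573840/673200531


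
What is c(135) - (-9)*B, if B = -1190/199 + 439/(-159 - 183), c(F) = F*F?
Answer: 137323109/7562 ≈ 18160.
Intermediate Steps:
c(F) = F²
B = -494341/68058 (B = -1190*1/199 + 439/(-342) = -1190/199 + 439*(-1/342) = -1190/199 - 439/342 = -494341/68058 ≈ -7.2635)
c(135) - (-9)*B = 135² - (-9)*(-494341)/68058 = 18225 - 1*494341/7562 = 18225 - 494341/7562 = 137323109/7562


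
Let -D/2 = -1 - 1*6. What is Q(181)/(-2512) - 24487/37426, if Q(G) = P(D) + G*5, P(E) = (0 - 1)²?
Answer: -23854825/23503528 ≈ -1.0149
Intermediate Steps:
D = 14 (D = -2*(-1 - 1*6) = -2*(-1 - 6) = -2*(-7) = 14)
P(E) = 1 (P(E) = (-1)² = 1)
Q(G) = 1 + 5*G (Q(G) = 1 + G*5 = 1 + 5*G)
Q(181)/(-2512) - 24487/37426 = (1 + 5*181)/(-2512) - 24487/37426 = (1 + 905)*(-1/2512) - 24487*1/37426 = 906*(-1/2512) - 24487/37426 = -453/1256 - 24487/37426 = -23854825/23503528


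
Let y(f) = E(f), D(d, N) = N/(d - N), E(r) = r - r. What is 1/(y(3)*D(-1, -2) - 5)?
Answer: -1/5 ≈ -0.20000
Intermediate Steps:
E(r) = 0
y(f) = 0
1/(y(3)*D(-1, -2) - 5) = 1/(0*(-2/(-1 - 1*(-2))) - 5) = 1/(0*(-2/(-1 + 2)) - 5) = 1/(0*(-2/1) - 5) = 1/(0*(-2*1) - 5) = 1/(0*(-2) - 5) = 1/(0 - 5) = 1/(-5) = -1/5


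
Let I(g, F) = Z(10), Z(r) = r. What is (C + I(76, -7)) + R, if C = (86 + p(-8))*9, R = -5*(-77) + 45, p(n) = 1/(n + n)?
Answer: 19415/16 ≈ 1213.4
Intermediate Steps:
I(g, F) = 10
p(n) = 1/(2*n)
R = 430 (R = 385 + 45 = 430)
C = 12375/16 (C = (86 + (½)/(-8))*9 = (86 + (½)*(-⅛))*9 = (86 - 1/16)*9 = (1375/16)*9 = 12375/16 ≈ 773.44)
(C + I(76, -7)) + R = (12375/16 + 10) + 430 = 12535/16 + 430 = 19415/16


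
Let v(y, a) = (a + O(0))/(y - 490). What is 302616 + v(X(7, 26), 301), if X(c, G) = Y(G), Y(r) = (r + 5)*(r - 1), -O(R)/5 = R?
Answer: 86245861/285 ≈ 3.0262e+5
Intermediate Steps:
O(R) = -5*R
Y(r) = (-1 + r)*(5 + r) (Y(r) = (5 + r)*(-1 + r) = (-1 + r)*(5 + r))
X(c, G) = -5 + G² + 4*G
v(y, a) = a/(-490 + y) (v(y, a) = (a - 5*0)/(y - 490) = (a + 0)/(-490 + y) = a/(-490 + y))
302616 + v(X(7, 26), 301) = 302616 + 301/(-490 + (-5 + 26² + 4*26)) = 302616 + 301/(-490 + (-5 + 676 + 104)) = 302616 + 301/(-490 + 775) = 302616 + 301/285 = 86245861/285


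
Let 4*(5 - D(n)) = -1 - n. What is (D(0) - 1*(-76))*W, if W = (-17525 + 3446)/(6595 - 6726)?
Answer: 4575675/524 ≈ 8732.2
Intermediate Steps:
D(n) = 21/4 + n/4 (D(n) = 5 - (-1 - n)/4 = 5 + (1/4 + n/4) = 21/4 + n/4)
W = 14079/131 (W = -14079/(-131) = -14079*(-1/131) = 14079/131 ≈ 107.47)
(D(0) - 1*(-76))*W = ((21/4 + (1/4)*0) - 1*(-76))*(14079/131) = ((21/4 + 0) + 76)*(14079/131) = (21/4 + 76)*(14079/131) = (325/4)*(14079/131) = 4575675/524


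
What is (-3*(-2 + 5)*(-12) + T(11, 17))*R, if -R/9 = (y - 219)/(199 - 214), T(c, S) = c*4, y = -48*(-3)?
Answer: -6840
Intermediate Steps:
y = 144
T(c, S) = 4*c
R = -45 (R = -9*(144 - 219)/(199 - 214) = -(-675)/(-15) = -(-675)*(-1)/15 = -9*5 = -45)
(-3*(-2 + 5)*(-12) + T(11, 17))*R = (-3*(-2 + 5)*(-12) + 4*11)*(-45) = (-3*3*(-12) + 44)*(-45) = (-9*(-12) + 44)*(-45) = (108 + 44)*(-45) = 152*(-45) = -6840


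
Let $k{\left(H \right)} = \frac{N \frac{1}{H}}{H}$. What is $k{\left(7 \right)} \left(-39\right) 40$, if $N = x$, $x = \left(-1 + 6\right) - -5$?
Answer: $- \frac{15600}{49} \approx -318.37$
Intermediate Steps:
$x = 10$ ($x = 5 + 5 = 10$)
$N = 10$
$k{\left(H \right)} = \frac{10}{H^{2}}$ ($k{\left(H \right)} = \frac{10 \frac{1}{H}}{H} = \frac{10}{H^{2}}$)
$k{\left(7 \right)} \left(-39\right) 40 = \frac{10}{49} \left(-39\right) 40 = \left(- \frac{390}{49}\right) 40 = - \frac{15600}{49}$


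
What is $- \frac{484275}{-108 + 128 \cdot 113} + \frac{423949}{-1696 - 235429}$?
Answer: $- \frac{120919921219}{3404166500} \approx -35.521$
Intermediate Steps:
$- \frac{484275}{-108 + 128 \cdot 113} + \frac{423949}{-1696 - 235429} = - \frac{484275}{-108 + 14464} + \frac{423949}{-1696 - 235429} = - \frac{484275}{14356} + \frac{423949}{-237125} = \left(-484275\right) \frac{1}{14356} + 423949 \left(- \frac{1}{237125}\right) = - \frac{484275}{14356} - \frac{423949}{237125} = - \frac{120919921219}{3404166500}$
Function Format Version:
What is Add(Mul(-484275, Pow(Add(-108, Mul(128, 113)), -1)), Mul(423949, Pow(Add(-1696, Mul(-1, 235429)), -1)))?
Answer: Rational(-120919921219, 3404166500) ≈ -35.521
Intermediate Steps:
Add(Mul(-484275, Pow(Add(-108, Mul(128, 113)), -1)), Mul(423949, Pow(Add(-1696, Mul(-1, 235429)), -1))) = Add(Mul(-484275, Pow(Add(-108, 14464), -1)), Mul(423949, Pow(Add(-1696, -235429), -1))) = Add(Mul(-484275, Pow(14356, -1)), Mul(423949, Pow(-237125, -1))) = Add(Mul(-484275, Rational(1, 14356)), Mul(423949, Rational(-1, 237125))) = Add(Rational(-484275, 14356), Rational(-423949, 237125)) = Rational(-120919921219, 3404166500)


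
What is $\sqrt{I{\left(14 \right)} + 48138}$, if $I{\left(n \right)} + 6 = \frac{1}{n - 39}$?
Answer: $\frac{\sqrt{1203299}}{5} \approx 219.39$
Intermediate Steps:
$I{\left(n \right)} = -6 + \frac{1}{-39 + n}$ ($I{\left(n \right)} = -6 + \frac{1}{n - 39} = -6 + \frac{1}{-39 + n}$)
$\sqrt{I{\left(14 \right)} + 48138} = \sqrt{\frac{235 - 84}{-39 + 14} + 48138} = \sqrt{\frac{235 - 84}{-25} + 48138} = \sqrt{\left(- \frac{1}{25}\right) 151 + 48138} = \sqrt{- \frac{151}{25} + 48138} = \sqrt{\frac{1203299}{25}} = \frac{\sqrt{1203299}}{5}$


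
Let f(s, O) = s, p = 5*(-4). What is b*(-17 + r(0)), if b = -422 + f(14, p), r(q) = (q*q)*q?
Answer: 6936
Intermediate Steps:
p = -20
r(q) = q³ (r(q) = q²*q = q³)
b = -408 (b = -422 + 14 = -408)
b*(-17 + r(0)) = -408*(-17 + 0³) = -408*(-17 + 0) = -408*(-17) = 6936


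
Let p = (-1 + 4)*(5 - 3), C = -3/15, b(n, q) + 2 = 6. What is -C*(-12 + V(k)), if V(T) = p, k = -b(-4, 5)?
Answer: -6/5 ≈ -1.2000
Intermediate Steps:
b(n, q) = 4 (b(n, q) = -2 + 6 = 4)
k = -4 (k = -1*4 = -4)
C = -⅕ (C = -3*1/15 = -⅕ ≈ -0.20000)
p = 6 (p = 3*2 = 6)
V(T) = 6
-C*(-12 + V(k)) = -(-1)*(-12 + 6)/5 = -(-1)*(-6)/5 = -1*6/5 = -6/5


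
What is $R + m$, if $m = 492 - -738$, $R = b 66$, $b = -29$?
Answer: $-684$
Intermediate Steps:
$R = -1914$ ($R = \left(-29\right) 66 = -1914$)
$m = 1230$ ($m = 492 + 738 = 1230$)
$R + m = -1914 + 1230 = -684$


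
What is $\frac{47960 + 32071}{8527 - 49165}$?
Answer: $- \frac{26677}{13546} \approx -1.9694$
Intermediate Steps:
$\frac{47960 + 32071}{8527 - 49165} = \frac{80031}{-40638} = 80031 \left(- \frac{1}{40638}\right) = - \frac{26677}{13546}$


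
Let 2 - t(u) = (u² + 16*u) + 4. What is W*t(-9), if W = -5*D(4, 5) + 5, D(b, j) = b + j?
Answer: -2440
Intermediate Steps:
t(u) = -2 - u² - 16*u (t(u) = 2 - ((u² + 16*u) + 4) = 2 - (4 + u² + 16*u) = 2 + (-4 - u² - 16*u) = -2 - u² - 16*u)
W = -40 (W = -5*(4 + 5) + 5 = -5*9 + 5 = -45 + 5 = -40)
W*t(-9) = -40*(-2 - 1*(-9)² - 16*(-9)) = -40*(-2 - 1*81 + 144) = -40*(-2 - 81 + 144) = -40*61 = -2440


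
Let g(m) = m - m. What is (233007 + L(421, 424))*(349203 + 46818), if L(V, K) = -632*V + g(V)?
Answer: -13094434365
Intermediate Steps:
g(m) = 0
L(V, K) = -632*V (L(V, K) = -632*V + 0 = -632*V)
(233007 + L(421, 424))*(349203 + 46818) = (233007 - 632*421)*(349203 + 46818) = (233007 - 266072)*396021 = -33065*396021 = -13094434365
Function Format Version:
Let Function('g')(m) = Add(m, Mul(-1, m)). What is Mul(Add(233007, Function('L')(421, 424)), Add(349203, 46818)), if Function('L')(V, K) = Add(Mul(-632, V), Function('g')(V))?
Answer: -13094434365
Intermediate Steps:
Function('g')(m) = 0
Function('L')(V, K) = Mul(-632, V) (Function('L')(V, K) = Add(Mul(-632, V), 0) = Mul(-632, V))
Mul(Add(233007, Function('L')(421, 424)), Add(349203, 46818)) = Mul(Add(233007, Mul(-632, 421)), Add(349203, 46818)) = Mul(Add(233007, -266072), 396021) = Mul(-33065, 396021) = -13094434365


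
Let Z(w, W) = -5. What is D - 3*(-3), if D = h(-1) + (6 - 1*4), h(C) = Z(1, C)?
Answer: 6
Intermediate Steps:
h(C) = -5
D = -3 (D = -5 + (6 - 1*4) = -5 + (6 - 4) = -5 + 2 = -3)
D - 3*(-3) = -3 - 3*(-3) = -3 + 9 = 6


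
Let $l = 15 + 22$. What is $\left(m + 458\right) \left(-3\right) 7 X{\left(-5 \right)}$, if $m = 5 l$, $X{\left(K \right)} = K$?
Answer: $67515$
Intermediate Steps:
$l = 37$
$m = 185$ ($m = 5 \cdot 37 = 185$)
$\left(m + 458\right) \left(-3\right) 7 X{\left(-5 \right)} = \left(185 + 458\right) \left(-3\right) 7 \left(-5\right) = 643 \left(\left(-21\right) \left(-5\right)\right) = 643 \cdot 105 = 67515$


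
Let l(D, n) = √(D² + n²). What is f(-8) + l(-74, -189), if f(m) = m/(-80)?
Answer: ⅒ + √41197 ≈ 203.07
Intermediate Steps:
f(m) = -m/80 (f(m) = m*(-1/80) = -m/80)
f(-8) + l(-74, -189) = -1/80*(-8) + √((-74)² + (-189)²) = ⅒ + √(5476 + 35721) = ⅒ + √41197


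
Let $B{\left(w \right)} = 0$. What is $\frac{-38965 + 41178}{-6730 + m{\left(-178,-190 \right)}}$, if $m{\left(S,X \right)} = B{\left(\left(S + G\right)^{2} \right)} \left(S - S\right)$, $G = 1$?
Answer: $- \frac{2213}{6730} \approx -0.32883$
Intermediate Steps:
$m{\left(S,X \right)} = 0$ ($m{\left(S,X \right)} = 0 \left(S - S\right) = 0 \cdot 0 = 0$)
$\frac{-38965 + 41178}{-6730 + m{\left(-178,-190 \right)}} = \frac{-38965 + 41178}{-6730 + 0} = \frac{2213}{-6730} = 2213 \left(- \frac{1}{6730}\right) = - \frac{2213}{6730}$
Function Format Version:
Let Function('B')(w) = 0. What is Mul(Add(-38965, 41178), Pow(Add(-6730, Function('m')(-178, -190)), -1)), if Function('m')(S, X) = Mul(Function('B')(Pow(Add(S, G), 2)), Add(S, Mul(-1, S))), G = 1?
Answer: Rational(-2213, 6730) ≈ -0.32883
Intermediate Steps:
Function('m')(S, X) = 0 (Function('m')(S, X) = Mul(0, Add(S, Mul(-1, S))) = Mul(0, 0) = 0)
Mul(Add(-38965, 41178), Pow(Add(-6730, Function('m')(-178, -190)), -1)) = Mul(Add(-38965, 41178), Pow(Add(-6730, 0), -1)) = Mul(2213, Pow(-6730, -1)) = Mul(2213, Rational(-1, 6730)) = Rational(-2213, 6730)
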